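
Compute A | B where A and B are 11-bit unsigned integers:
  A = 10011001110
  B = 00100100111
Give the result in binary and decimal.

Apply | to each column (1 where either bit is 1):
  10011001110
| 00100100111
-------------
  10111101111

Answer: 10111101111 (1519)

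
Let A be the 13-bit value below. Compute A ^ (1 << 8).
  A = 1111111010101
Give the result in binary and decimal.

Mask = 1 << 8 = 0000100000000
Bit 8 of A is 1; XOR with the mask flips it to 0.
  1111111010101
^ 0000100000000
---------------
  1111011010101

Answer: 1111011010101 (7893)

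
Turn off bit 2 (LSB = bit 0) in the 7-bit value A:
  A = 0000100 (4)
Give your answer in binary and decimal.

Mask = ~(1 << 2) = 1111011
Bit 2 of A is 1, so AND-ing with the mask clears it to 0.
  0000100
& 1111011
---------
  0000000

Answer: 0000000 (0)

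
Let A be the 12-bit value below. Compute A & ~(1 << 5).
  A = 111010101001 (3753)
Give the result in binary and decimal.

Mask = ~(1 << 5) = 111111011111
Bit 5 of A is 1, so AND-ing with the mask clears it to 0.
  111010101001
& 111111011111
--------------
  111010001001

Answer: 111010001001 (3721)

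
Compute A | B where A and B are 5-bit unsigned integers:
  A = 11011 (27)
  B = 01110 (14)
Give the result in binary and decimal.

Apply | to each column (1 where either bit is 1):
  11011
| 01110
-------
  11111

Answer: 11111 (31)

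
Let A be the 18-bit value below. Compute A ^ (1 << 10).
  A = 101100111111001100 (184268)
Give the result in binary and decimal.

Mask = 1 << 10 = 000000010000000000
Bit 10 of A is 1; XOR with the mask flips it to 0.
  101100111111001100
^ 000000010000000000
--------------------
  101100101111001100

Answer: 101100101111001100 (183244)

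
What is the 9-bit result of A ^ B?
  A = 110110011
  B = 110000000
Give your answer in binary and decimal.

Apply ^ to each column (1 where bits differ):
  110110011
^ 110000000
-----------
  000110011

Answer: 000110011 (51)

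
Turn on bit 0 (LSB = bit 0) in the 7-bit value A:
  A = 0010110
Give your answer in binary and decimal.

Mask = 1 << 0 = 0000001
Bit 0 of A is 0, so OR-ing with the mask flips it to 1.
  0010110
| 0000001
---------
  0010111

Answer: 0010111 (23)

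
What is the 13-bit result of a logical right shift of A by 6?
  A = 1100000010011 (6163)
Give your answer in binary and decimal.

Logical shift right by 6: drop the bottom 6 bit(s), prepend 6 zero(s) on the left.
  1100000010011  ->  keep [1100000], discard [010011], prepend 000000
= 0000001100000

Answer: 0000001100000 (96)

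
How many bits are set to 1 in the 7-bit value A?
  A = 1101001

1101001
1-bits at positions (from bit 0 = LSB): 0, 3, 5, 6
Count = 4

Answer: 4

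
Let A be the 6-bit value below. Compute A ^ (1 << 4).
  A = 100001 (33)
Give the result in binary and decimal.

Mask = 1 << 4 = 010000
Bit 4 of A is 0; XOR with the mask flips it to 1.
  100001
^ 010000
--------
  110001

Answer: 110001 (49)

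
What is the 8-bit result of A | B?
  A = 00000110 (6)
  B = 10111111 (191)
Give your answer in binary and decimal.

Apply | to each column (1 where either bit is 1):
  00000110
| 10111111
----------
  10111111

Answer: 10111111 (191)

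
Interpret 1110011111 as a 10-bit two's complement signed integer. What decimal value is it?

MSB is 1, so the value is negative. Find the magnitude:
1. Invert bits:  0001100000
2. Add 1:        0001100001  = 97
3. Apply sign:   -97

Answer: -97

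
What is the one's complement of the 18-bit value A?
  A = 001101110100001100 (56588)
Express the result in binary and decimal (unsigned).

Flip each bit (0->1, 1->0):
  001101110100001100
  110010001011110011

Answer: 110010001011110011 (205555)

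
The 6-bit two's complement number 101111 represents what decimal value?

MSB is 1, so the value is negative. Find the magnitude:
1. Invert bits:  010000
2. Add 1:        010001  = 17
3. Apply sign:   -17

Answer: -17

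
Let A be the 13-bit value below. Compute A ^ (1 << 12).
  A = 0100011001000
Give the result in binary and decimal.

Mask = 1 << 12 = 1000000000000
Bit 12 of A is 0; XOR with the mask flips it to 1.
  0100011001000
^ 1000000000000
---------------
  1100011001000

Answer: 1100011001000 (6344)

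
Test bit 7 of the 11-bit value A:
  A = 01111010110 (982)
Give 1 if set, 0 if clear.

Bit 7 is the 8th from the right.
  01111010110
     ^
That bit is 1.

Answer: 1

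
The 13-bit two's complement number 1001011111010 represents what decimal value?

MSB is 1, so the value is negative. Find the magnitude:
1. Invert bits:  0110100000101
2. Add 1:        0110100000110  = 3334
3. Apply sign:   -3334

Answer: -3334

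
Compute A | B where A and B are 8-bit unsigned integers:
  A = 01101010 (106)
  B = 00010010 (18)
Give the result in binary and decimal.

Apply | to each column (1 where either bit is 1):
  01101010
| 00010010
----------
  01111010

Answer: 01111010 (122)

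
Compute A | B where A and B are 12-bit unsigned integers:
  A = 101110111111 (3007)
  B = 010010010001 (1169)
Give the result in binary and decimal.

Apply | to each column (1 where either bit is 1):
  101110111111
| 010010010001
--------------
  111110111111

Answer: 111110111111 (4031)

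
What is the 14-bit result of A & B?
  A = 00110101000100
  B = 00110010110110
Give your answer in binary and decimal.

Apply & to each column (1 only where both bits are 1):
  00110101000100
& 00110010110110
----------------
  00110000000100

Answer: 00110000000100 (3076)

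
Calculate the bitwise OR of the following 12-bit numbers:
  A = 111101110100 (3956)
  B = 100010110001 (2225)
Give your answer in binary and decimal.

Apply | to each column (1 where either bit is 1):
  111101110100
| 100010110001
--------------
  111111110101

Answer: 111111110101 (4085)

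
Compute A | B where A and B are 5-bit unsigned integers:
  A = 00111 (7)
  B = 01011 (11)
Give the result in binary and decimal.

Apply | to each column (1 where either bit is 1):
  00111
| 01011
-------
  01111

Answer: 01111 (15)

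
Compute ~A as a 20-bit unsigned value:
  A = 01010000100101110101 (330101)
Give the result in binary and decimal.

Flip each bit (0->1, 1->0):
  01010000100101110101
  10101111011010001010

Answer: 10101111011010001010 (718474)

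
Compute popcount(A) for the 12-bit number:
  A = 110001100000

110001100000
1-bits at positions (from bit 0 = LSB): 5, 6, 10, 11
Count = 4

Answer: 4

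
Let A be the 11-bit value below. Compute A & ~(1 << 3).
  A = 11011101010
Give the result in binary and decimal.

Mask = ~(1 << 3) = 11111110111
Bit 3 of A is 1, so AND-ing with the mask clears it to 0.
  11011101010
& 11111110111
-------------
  11011100010

Answer: 11011100010 (1762)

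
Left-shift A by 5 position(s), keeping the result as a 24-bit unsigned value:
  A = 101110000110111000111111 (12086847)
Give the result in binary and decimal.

Shift left by 5: drop the top 5 bit(s), append 5 zero(s) on the right.
  101110000110111000111111  ->  discard [10111], keep [0000110111000111111], append 00000
= 000011011100011111100000

Answer: 000011011100011111100000 (903136)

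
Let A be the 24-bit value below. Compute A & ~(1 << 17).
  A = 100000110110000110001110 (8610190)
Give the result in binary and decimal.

Mask = ~(1 << 17) = 111111011111111111111111
Bit 17 of A is 1, so AND-ing with the mask clears it to 0.
  100000110110000110001110
& 111111011111111111111111
--------------------------
  100000010110000110001110

Answer: 100000010110000110001110 (8479118)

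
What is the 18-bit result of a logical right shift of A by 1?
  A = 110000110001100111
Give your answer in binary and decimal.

Logical shift right by 1: drop the bottom 1 bit(s), prepend 1 zero(s) on the left.
  110000110001100111  ->  keep [11000011000110011], discard [1], prepend 0
= 011000011000110011

Answer: 011000011000110011 (99891)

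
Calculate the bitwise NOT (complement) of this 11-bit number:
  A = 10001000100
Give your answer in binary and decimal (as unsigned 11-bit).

Flip each bit (0->1, 1->0):
  10001000100
  01110111011

Answer: 01110111011 (955)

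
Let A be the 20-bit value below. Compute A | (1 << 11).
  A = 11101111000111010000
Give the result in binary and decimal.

Mask = 1 << 11 = 00000000100000000000
Bit 11 of A is 0, so OR-ing with the mask flips it to 1.
  11101111000111010000
| 00000000100000000000
----------------------
  11101111100111010000

Answer: 11101111100111010000 (981456)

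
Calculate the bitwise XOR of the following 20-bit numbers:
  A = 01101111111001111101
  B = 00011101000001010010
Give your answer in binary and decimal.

Apply ^ to each column (1 where bits differ):
  01101111111001111101
^ 00011101000001010010
----------------------
  01110010111000101111

Answer: 01110010111000101111 (470575)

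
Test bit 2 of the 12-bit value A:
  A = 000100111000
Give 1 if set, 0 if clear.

Bit 2 is the 3rd from the right.
  000100111000
           ^
That bit is 0.

Answer: 0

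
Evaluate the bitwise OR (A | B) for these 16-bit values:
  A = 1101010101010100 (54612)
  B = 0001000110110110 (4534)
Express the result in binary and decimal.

Apply | to each column (1 where either bit is 1):
  1101010101010100
| 0001000110110110
------------------
  1101010111110110

Answer: 1101010111110110 (54774)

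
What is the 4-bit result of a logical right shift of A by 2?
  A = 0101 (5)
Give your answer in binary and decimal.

Logical shift right by 2: drop the bottom 2 bit(s), prepend 2 zero(s) on the left.
  0101  ->  keep [01], discard [01], prepend 00
= 0001

Answer: 0001 (1)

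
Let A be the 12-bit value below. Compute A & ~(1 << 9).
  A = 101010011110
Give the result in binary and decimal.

Mask = ~(1 << 9) = 110111111111
Bit 9 of A is 1, so AND-ing with the mask clears it to 0.
  101010011110
& 110111111111
--------------
  100010011110

Answer: 100010011110 (2206)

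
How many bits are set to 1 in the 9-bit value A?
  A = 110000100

110000100
1-bits at positions (from bit 0 = LSB): 2, 7, 8
Count = 3

Answer: 3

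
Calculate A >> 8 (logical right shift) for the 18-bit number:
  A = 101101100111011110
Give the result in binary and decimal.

Logical shift right by 8: drop the bottom 8 bit(s), prepend 8 zero(s) on the left.
  101101100111011110  ->  keep [1011011001], discard [11011110], prepend 00000000
= 000000001011011001

Answer: 000000001011011001 (729)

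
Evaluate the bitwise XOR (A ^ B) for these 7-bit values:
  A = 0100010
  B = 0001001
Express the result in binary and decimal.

Apply ^ to each column (1 where bits differ):
  0100010
^ 0001001
---------
  0101011

Answer: 0101011 (43)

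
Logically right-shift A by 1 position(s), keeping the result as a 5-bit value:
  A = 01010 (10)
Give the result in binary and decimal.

Logical shift right by 1: drop the bottom 1 bit(s), prepend 1 zero(s) on the left.
  01010  ->  keep [0101], discard [0], prepend 0
= 00101

Answer: 00101 (5)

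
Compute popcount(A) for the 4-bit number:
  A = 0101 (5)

0101
1-bits at positions (from bit 0 = LSB): 0, 2
Count = 2

Answer: 2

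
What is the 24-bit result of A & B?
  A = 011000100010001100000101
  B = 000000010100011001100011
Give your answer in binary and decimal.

Apply & to each column (1 only where both bits are 1):
  011000100010001100000101
& 000000010100011001100011
--------------------------
  000000000000001000000001

Answer: 000000000000001000000001 (513)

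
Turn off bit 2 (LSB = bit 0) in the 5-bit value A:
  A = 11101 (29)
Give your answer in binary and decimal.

Mask = ~(1 << 2) = 11011
Bit 2 of A is 1, so AND-ing with the mask clears it to 0.
  11101
& 11011
-------
  11001

Answer: 11001 (25)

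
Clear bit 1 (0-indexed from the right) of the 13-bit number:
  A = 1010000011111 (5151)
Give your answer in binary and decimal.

Mask = ~(1 << 1) = 1111111111101
Bit 1 of A is 1, so AND-ing with the mask clears it to 0.
  1010000011111
& 1111111111101
---------------
  1010000011101

Answer: 1010000011101 (5149)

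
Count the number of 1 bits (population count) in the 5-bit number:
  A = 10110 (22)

10110
1-bits at positions (from bit 0 = LSB): 1, 2, 4
Count = 3

Answer: 3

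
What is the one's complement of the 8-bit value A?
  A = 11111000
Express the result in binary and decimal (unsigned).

Flip each bit (0->1, 1->0):
  11111000
  00000111

Answer: 00000111 (7)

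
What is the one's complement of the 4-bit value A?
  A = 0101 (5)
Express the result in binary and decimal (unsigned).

Flip each bit (0->1, 1->0):
  0101
  1010

Answer: 1010 (10)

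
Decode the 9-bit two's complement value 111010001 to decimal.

MSB is 1, so the value is negative. Find the magnitude:
1. Invert bits:  000101110
2. Add 1:        000101111  = 47
3. Apply sign:   -47

Answer: -47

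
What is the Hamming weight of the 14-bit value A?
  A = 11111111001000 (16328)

11111111001000
1-bits at positions (from bit 0 = LSB): 3, 6, 7, 8, 9, 10, 11, 12, 13
Count = 9

Answer: 9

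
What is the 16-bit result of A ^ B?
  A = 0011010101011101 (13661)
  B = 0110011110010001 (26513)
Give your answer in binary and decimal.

Apply ^ to each column (1 where bits differ):
  0011010101011101
^ 0110011110010001
------------------
  0101001011001100

Answer: 0101001011001100 (21196)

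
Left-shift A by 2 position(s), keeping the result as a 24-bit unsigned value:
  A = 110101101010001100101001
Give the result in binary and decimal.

Shift left by 2: drop the top 2 bit(s), append 2 zero(s) on the right.
  110101101010001100101001  ->  discard [11], keep [0101101010001100101001], append 00
= 010110101000110010100100

Answer: 010110101000110010100100 (5934244)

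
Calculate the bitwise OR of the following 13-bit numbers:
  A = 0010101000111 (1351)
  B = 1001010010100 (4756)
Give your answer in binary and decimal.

Apply | to each column (1 where either bit is 1):
  0010101000111
| 1001010010100
---------------
  1011111010111

Answer: 1011111010111 (6103)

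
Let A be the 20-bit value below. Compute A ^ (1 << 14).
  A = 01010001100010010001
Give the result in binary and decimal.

Mask = 1 << 14 = 00000100000000000000
Bit 14 of A is 0; XOR with the mask flips it to 1.
  01010001100010010001
^ 00000100000000000000
----------------------
  01010101100010010001

Answer: 01010101100010010001 (350353)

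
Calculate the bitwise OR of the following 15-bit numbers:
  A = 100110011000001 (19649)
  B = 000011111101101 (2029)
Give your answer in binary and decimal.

Apply | to each column (1 where either bit is 1):
  100110011000001
| 000011111101101
-----------------
  100111111101101

Answer: 100111111101101 (20461)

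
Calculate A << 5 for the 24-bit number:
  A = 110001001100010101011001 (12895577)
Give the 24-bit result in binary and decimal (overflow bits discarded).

Shift left by 5: drop the top 5 bit(s), append 5 zero(s) on the right.
  110001001100010101011001  ->  discard [11000], keep [1001100010101011001], append 00000
= 100110001010101100100000

Answer: 100110001010101100100000 (10005280)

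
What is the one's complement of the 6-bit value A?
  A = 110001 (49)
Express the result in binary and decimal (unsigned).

Flip each bit (0->1, 1->0):
  110001
  001110

Answer: 001110 (14)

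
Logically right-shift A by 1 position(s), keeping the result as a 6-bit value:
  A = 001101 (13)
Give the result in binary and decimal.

Logical shift right by 1: drop the bottom 1 bit(s), prepend 1 zero(s) on the left.
  001101  ->  keep [00110], discard [1], prepend 0
= 000110

Answer: 000110 (6)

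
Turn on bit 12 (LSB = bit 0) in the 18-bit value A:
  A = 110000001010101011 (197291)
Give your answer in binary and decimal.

Mask = 1 << 12 = 000001000000000000
Bit 12 of A is 0, so OR-ing with the mask flips it to 1.
  110000001010101011
| 000001000000000000
--------------------
  110001001010101011

Answer: 110001001010101011 (201387)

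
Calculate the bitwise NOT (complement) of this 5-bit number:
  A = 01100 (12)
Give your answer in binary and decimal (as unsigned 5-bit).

Flip each bit (0->1, 1->0):
  01100
  10011

Answer: 10011 (19)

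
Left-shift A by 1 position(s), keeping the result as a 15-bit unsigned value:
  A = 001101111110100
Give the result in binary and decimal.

Shift left by 1: drop the top 1 bit(s), append 1 zero(s) on the right.
  001101111110100  ->  discard [0], keep [01101111110100], append 0
= 011011111101000

Answer: 011011111101000 (14312)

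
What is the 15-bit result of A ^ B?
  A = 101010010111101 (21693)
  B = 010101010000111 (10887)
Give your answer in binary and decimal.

Apply ^ to each column (1 where bits differ):
  101010010111101
^ 010101010000111
-----------------
  111111000111010

Answer: 111111000111010 (32314)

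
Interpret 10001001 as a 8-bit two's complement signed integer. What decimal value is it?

MSB is 1, so the value is negative. Find the magnitude:
1. Invert bits:  01110110
2. Add 1:        01110111  = 119
3. Apply sign:   -119

Answer: -119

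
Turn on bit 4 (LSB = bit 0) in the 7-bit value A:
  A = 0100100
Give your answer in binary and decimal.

Mask = 1 << 4 = 0010000
Bit 4 of A is 0, so OR-ing with the mask flips it to 1.
  0100100
| 0010000
---------
  0110100

Answer: 0110100 (52)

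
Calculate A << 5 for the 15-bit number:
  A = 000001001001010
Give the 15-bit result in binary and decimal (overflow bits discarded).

Shift left by 5: drop the top 5 bit(s), append 5 zero(s) on the right.
  000001001001010  ->  discard [00000], keep [1001001010], append 00000
= 100100101000000

Answer: 100100101000000 (18752)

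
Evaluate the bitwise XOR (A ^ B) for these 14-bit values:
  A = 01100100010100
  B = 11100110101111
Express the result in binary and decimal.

Apply ^ to each column (1 where bits differ):
  01100100010100
^ 11100110101111
----------------
  10000010111011

Answer: 10000010111011 (8379)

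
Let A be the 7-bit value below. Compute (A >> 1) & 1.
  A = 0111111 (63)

Bit 1 is the 2nd from the right.
  0111111
       ^
That bit is 1.

Answer: 1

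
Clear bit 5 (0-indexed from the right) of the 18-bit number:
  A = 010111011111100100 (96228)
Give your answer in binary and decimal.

Mask = ~(1 << 5) = 111111111111011111
Bit 5 of A is 1, so AND-ing with the mask clears it to 0.
  010111011111100100
& 111111111111011111
--------------------
  010111011111000100

Answer: 010111011111000100 (96196)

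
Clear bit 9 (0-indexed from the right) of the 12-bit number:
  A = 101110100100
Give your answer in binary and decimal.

Mask = ~(1 << 9) = 110111111111
Bit 9 of A is 1, so AND-ing with the mask clears it to 0.
  101110100100
& 110111111111
--------------
  100110100100

Answer: 100110100100 (2468)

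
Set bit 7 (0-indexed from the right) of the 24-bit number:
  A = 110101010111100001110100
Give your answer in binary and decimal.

Mask = 1 << 7 = 000000000000000010000000
Bit 7 of A is 0, so OR-ing with the mask flips it to 1.
  110101010111100001110100
| 000000000000000010000000
--------------------------
  110101010111100011110100

Answer: 110101010111100011110100 (13990132)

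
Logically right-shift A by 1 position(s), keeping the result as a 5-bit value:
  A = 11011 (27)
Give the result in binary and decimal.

Logical shift right by 1: drop the bottom 1 bit(s), prepend 1 zero(s) on the left.
  11011  ->  keep [1101], discard [1], prepend 0
= 01101

Answer: 01101 (13)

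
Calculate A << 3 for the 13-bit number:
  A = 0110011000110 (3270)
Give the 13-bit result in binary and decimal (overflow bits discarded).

Shift left by 3: drop the top 3 bit(s), append 3 zero(s) on the right.
  0110011000110  ->  discard [011], keep [0011000110], append 000
= 0011000110000

Answer: 0011000110000 (1584)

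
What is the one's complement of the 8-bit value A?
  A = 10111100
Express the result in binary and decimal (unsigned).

Flip each bit (0->1, 1->0):
  10111100
  01000011

Answer: 01000011 (67)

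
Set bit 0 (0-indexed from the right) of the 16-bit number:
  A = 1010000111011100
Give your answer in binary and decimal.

Mask = 1 << 0 = 0000000000000001
Bit 0 of A is 0, so OR-ing with the mask flips it to 1.
  1010000111011100
| 0000000000000001
------------------
  1010000111011101

Answer: 1010000111011101 (41437)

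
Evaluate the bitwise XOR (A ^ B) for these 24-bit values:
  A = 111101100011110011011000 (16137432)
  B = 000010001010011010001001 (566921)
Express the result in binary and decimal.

Apply ^ to each column (1 where bits differ):
  111101100011110011011000
^ 000010001010011010001001
--------------------------
  111111101001101001010001

Answer: 111111101001101001010001 (16685649)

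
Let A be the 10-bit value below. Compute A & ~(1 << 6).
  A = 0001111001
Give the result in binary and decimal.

Mask = ~(1 << 6) = 1110111111
Bit 6 of A is 1, so AND-ing with the mask clears it to 0.
  0001111001
& 1110111111
------------
  0000111001

Answer: 0000111001 (57)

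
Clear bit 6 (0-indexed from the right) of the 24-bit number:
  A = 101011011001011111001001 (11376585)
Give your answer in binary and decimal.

Mask = ~(1 << 6) = 111111111111111110111111
Bit 6 of A is 1, so AND-ing with the mask clears it to 0.
  101011011001011111001001
& 111111111111111110111111
--------------------------
  101011011001011110001001

Answer: 101011011001011110001001 (11376521)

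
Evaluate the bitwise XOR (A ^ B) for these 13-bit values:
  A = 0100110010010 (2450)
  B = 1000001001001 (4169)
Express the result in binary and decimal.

Apply ^ to each column (1 where bits differ):
  0100110010010
^ 1000001001001
---------------
  1100111011011

Answer: 1100111011011 (6619)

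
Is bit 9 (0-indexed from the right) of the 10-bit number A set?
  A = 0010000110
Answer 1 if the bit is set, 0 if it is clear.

Bit 9 is the 10th from the right.
  0010000110
  ^
That bit is 0.

Answer: 0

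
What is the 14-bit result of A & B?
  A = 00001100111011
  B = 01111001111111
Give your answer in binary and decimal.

Apply & to each column (1 only where both bits are 1):
  00001100111011
& 01111001111111
----------------
  00001000111011

Answer: 00001000111011 (571)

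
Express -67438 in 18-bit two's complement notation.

1. Binary of +67438:  010000011101101110
2. Invert bits:     101111100010010001
3. Add 1:           101111100010010010

Answer: 101111100010010010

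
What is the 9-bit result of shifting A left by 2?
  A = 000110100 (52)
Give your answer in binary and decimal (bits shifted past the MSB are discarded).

Shift left by 2: drop the top 2 bit(s), append 2 zero(s) on the right.
  000110100  ->  discard [00], keep [0110100], append 00
= 011010000

Answer: 011010000 (208)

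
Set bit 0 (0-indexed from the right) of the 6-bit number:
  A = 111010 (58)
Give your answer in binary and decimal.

Mask = 1 << 0 = 000001
Bit 0 of A is 0, so OR-ing with the mask flips it to 1.
  111010
| 000001
--------
  111011

Answer: 111011 (59)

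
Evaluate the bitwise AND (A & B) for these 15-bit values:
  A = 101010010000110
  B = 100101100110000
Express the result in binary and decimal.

Apply & to each column (1 only where both bits are 1):
  101010010000110
& 100101100110000
-----------------
  100000000000000

Answer: 100000000000000 (16384)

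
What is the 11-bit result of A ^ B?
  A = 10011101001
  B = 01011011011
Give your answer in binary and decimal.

Apply ^ to each column (1 where bits differ):
  10011101001
^ 01011011011
-------------
  11000110010

Answer: 11000110010 (1586)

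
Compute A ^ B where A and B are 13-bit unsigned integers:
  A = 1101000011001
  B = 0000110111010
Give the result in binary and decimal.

Apply ^ to each column (1 where bits differ):
  1101000011001
^ 0000110111010
---------------
  1101110100011

Answer: 1101110100011 (7075)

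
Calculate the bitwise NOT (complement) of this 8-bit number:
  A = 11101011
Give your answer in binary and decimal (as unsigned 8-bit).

Flip each bit (0->1, 1->0):
  11101011
  00010100

Answer: 00010100 (20)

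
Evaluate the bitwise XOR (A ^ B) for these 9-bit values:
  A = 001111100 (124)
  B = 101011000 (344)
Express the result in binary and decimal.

Apply ^ to each column (1 where bits differ):
  001111100
^ 101011000
-----------
  100100100

Answer: 100100100 (292)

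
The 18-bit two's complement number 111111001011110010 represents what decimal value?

MSB is 1, so the value is negative. Find the magnitude:
1. Invert bits:  000000110100001101
2. Add 1:        000000110100001110  = 3342
3. Apply sign:   -3342

Answer: -3342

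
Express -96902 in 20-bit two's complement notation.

1. Binary of +96902:  00010111101010000110
2. Invert bits:     11101000010101111001
3. Add 1:           11101000010101111010

Answer: 11101000010101111010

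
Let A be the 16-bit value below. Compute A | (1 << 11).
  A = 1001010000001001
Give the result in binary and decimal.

Mask = 1 << 11 = 0000100000000000
Bit 11 of A is 0, so OR-ing with the mask flips it to 1.
  1001010000001001
| 0000100000000000
------------------
  1001110000001001

Answer: 1001110000001001 (39945)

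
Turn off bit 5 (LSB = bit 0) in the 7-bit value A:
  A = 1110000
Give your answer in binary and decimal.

Mask = ~(1 << 5) = 1011111
Bit 5 of A is 1, so AND-ing with the mask clears it to 0.
  1110000
& 1011111
---------
  1010000

Answer: 1010000 (80)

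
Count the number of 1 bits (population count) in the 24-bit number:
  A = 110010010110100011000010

110010010110100011000010
1-bits at positions (from bit 0 = LSB): 1, 6, 7, 11, 13, 14, 16, 19, 22, 23
Count = 10

Answer: 10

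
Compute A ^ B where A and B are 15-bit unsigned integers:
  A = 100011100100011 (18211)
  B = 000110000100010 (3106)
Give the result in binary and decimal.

Apply ^ to each column (1 where bits differ):
  100011100100011
^ 000110000100010
-----------------
  100101100000001

Answer: 100101100000001 (19201)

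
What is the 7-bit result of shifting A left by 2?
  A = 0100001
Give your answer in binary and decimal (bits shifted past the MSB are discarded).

Shift left by 2: drop the top 2 bit(s), append 2 zero(s) on the right.
  0100001  ->  discard [01], keep [00001], append 00
= 0000100

Answer: 0000100 (4)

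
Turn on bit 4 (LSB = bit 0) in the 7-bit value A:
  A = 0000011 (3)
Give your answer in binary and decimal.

Mask = 1 << 4 = 0010000
Bit 4 of A is 0, so OR-ing with the mask flips it to 1.
  0000011
| 0010000
---------
  0010011

Answer: 0010011 (19)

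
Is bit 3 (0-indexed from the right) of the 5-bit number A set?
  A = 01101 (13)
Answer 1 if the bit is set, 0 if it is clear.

Bit 3 is the 4th from the right.
  01101
   ^
That bit is 1.

Answer: 1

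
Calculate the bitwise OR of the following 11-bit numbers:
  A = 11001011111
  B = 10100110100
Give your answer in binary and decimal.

Apply | to each column (1 where either bit is 1):
  11001011111
| 10100110100
-------------
  11101111111

Answer: 11101111111 (1919)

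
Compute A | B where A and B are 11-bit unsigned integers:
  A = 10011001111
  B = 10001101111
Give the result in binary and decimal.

Apply | to each column (1 where either bit is 1):
  10011001111
| 10001101111
-------------
  10011101111

Answer: 10011101111 (1263)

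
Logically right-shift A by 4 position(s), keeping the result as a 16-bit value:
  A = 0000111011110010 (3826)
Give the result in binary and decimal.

Logical shift right by 4: drop the bottom 4 bit(s), prepend 4 zero(s) on the left.
  0000111011110010  ->  keep [000011101111], discard [0010], prepend 0000
= 0000000011101111

Answer: 0000000011101111 (239)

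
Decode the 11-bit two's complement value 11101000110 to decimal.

MSB is 1, so the value is negative. Find the magnitude:
1. Invert bits:  00010111001
2. Add 1:        00010111010  = 186
3. Apply sign:   -186

Answer: -186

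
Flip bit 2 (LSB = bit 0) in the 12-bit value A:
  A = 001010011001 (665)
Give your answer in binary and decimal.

Mask = 1 << 2 = 000000000100
Bit 2 of A is 0; XOR with the mask flips it to 1.
  001010011001
^ 000000000100
--------------
  001010011101

Answer: 001010011101 (669)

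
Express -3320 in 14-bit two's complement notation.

1. Binary of +3320:  00110011111000
2. Invert bits:     11001100000111
3. Add 1:           11001100001000

Answer: 11001100001000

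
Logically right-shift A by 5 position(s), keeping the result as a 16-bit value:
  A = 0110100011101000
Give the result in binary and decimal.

Logical shift right by 5: drop the bottom 5 bit(s), prepend 5 zero(s) on the left.
  0110100011101000  ->  keep [01101000111], discard [01000], prepend 00000
= 0000001101000111

Answer: 0000001101000111 (839)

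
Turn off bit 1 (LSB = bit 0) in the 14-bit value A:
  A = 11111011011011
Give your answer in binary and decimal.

Mask = ~(1 << 1) = 11111111111101
Bit 1 of A is 1, so AND-ing with the mask clears it to 0.
  11111011011011
& 11111111111101
----------------
  11111011011001

Answer: 11111011011001 (16089)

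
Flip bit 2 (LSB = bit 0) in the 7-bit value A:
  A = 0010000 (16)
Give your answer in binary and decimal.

Mask = 1 << 2 = 0000100
Bit 2 of A is 0; XOR with the mask flips it to 1.
  0010000
^ 0000100
---------
  0010100

Answer: 0010100 (20)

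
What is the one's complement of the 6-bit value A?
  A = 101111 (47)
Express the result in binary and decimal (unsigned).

Flip each bit (0->1, 1->0):
  101111
  010000

Answer: 010000 (16)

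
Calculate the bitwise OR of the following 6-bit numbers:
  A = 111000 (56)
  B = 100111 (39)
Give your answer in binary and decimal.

Apply | to each column (1 where either bit is 1):
  111000
| 100111
--------
  111111

Answer: 111111 (63)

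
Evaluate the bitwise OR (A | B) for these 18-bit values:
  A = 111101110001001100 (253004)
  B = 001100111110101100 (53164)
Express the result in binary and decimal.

Apply | to each column (1 where either bit is 1):
  111101110001001100
| 001100111110101100
--------------------
  111101111111101100

Answer: 111101111111101100 (253932)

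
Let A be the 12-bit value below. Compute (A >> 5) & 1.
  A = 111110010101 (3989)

Bit 5 is the 6th from the right.
  111110010101
        ^
That bit is 0.

Answer: 0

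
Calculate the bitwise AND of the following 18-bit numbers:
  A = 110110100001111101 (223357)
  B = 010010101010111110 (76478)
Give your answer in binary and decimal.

Apply & to each column (1 only where both bits are 1):
  110110100001111101
& 010010101010111110
--------------------
  010010100000111100

Answer: 010010100000111100 (75836)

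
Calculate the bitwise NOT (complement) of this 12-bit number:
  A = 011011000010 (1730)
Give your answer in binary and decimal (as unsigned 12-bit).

Flip each bit (0->1, 1->0):
  011011000010
  100100111101

Answer: 100100111101 (2365)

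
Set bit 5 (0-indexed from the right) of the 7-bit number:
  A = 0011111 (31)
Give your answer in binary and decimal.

Mask = 1 << 5 = 0100000
Bit 5 of A is 0, so OR-ing with the mask flips it to 1.
  0011111
| 0100000
---------
  0111111

Answer: 0111111 (63)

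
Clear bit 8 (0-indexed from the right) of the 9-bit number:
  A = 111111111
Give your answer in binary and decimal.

Mask = ~(1 << 8) = 011111111
Bit 8 of A is 1, so AND-ing with the mask clears it to 0.
  111111111
& 011111111
-----------
  011111111

Answer: 011111111 (255)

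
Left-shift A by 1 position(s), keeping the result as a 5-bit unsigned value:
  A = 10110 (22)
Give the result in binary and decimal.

Shift left by 1: drop the top 1 bit(s), append 1 zero(s) on the right.
  10110  ->  discard [1], keep [0110], append 0
= 01100

Answer: 01100 (12)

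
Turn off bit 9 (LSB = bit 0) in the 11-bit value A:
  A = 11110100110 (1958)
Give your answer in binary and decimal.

Mask = ~(1 << 9) = 10111111111
Bit 9 of A is 1, so AND-ing with the mask clears it to 0.
  11110100110
& 10111111111
-------------
  10110100110

Answer: 10110100110 (1446)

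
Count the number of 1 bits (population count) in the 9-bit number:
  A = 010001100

010001100
1-bits at positions (from bit 0 = LSB): 2, 3, 7
Count = 3

Answer: 3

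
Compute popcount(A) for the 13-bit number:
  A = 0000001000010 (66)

0000001000010
1-bits at positions (from bit 0 = LSB): 1, 6
Count = 2

Answer: 2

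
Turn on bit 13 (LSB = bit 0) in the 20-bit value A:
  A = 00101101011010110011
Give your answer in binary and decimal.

Mask = 1 << 13 = 00000010000000000000
Bit 13 of A is 0, so OR-ing with the mask flips it to 1.
  00101101011010110011
| 00000010000000000000
----------------------
  00101111011010110011

Answer: 00101111011010110011 (194227)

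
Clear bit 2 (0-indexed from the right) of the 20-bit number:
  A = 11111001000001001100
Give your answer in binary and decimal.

Mask = ~(1 << 2) = 11111111111111111011
Bit 2 of A is 1, so AND-ing with the mask clears it to 0.
  11111001000001001100
& 11111111111111111011
----------------------
  11111001000001001000

Answer: 11111001000001001000 (1019976)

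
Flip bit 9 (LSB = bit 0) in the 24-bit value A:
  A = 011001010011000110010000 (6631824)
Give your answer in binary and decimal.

Mask = 1 << 9 = 000000000000001000000000
Bit 9 of A is 0; XOR with the mask flips it to 1.
  011001010011000110010000
^ 000000000000001000000000
--------------------------
  011001010011001110010000

Answer: 011001010011001110010000 (6632336)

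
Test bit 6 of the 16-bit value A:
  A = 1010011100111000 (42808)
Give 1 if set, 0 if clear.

Bit 6 is the 7th from the right.
  1010011100111000
           ^
That bit is 0.

Answer: 0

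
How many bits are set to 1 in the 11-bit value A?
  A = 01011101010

01011101010
1-bits at positions (from bit 0 = LSB): 1, 3, 5, 6, 7, 9
Count = 6

Answer: 6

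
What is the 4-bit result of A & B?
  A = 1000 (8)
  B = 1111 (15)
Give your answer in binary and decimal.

Apply & to each column (1 only where both bits are 1):
  1000
& 1111
------
  1000

Answer: 1000 (8)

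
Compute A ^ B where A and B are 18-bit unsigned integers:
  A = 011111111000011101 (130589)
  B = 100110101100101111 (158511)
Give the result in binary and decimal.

Apply ^ to each column (1 where bits differ):
  011111111000011101
^ 100110101100101111
--------------------
  111001010100110010

Answer: 111001010100110010 (234802)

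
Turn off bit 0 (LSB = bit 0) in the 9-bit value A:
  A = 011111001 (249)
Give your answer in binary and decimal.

Mask = ~(1 << 0) = 111111110
Bit 0 of A is 1, so AND-ing with the mask clears it to 0.
  011111001
& 111111110
-----------
  011111000

Answer: 011111000 (248)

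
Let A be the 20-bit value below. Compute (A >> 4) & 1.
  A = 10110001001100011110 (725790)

Bit 4 is the 5th from the right.
  10110001001100011110
                 ^
That bit is 1.

Answer: 1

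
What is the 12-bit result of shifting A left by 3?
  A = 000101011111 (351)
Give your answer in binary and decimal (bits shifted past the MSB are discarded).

Shift left by 3: drop the top 3 bit(s), append 3 zero(s) on the right.
  000101011111  ->  discard [000], keep [101011111], append 000
= 101011111000

Answer: 101011111000 (2808)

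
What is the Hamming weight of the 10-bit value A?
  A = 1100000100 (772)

1100000100
1-bits at positions (from bit 0 = LSB): 2, 8, 9
Count = 3

Answer: 3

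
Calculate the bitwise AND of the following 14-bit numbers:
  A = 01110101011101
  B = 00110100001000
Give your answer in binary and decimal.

Apply & to each column (1 only where both bits are 1):
  01110101011101
& 00110100001000
----------------
  00110100001000

Answer: 00110100001000 (3336)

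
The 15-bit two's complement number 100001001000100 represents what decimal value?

MSB is 1, so the value is negative. Find the magnitude:
1. Invert bits:  011110110111011
2. Add 1:        011110110111100  = 15804
3. Apply sign:   -15804

Answer: -15804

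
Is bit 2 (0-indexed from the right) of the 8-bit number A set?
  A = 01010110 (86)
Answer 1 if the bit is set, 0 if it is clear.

Bit 2 is the 3rd from the right.
  01010110
       ^
That bit is 1.

Answer: 1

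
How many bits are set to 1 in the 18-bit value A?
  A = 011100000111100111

011100000111100111
1-bits at positions (from bit 0 = LSB): 0, 1, 2, 5, 6, 7, 8, 14, 15, 16
Count = 10

Answer: 10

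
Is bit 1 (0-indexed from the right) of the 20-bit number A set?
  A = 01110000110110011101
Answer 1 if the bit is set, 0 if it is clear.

Bit 1 is the 2nd from the right.
  01110000110110011101
                    ^
That bit is 0.

Answer: 0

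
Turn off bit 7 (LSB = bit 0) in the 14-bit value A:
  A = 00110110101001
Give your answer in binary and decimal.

Mask = ~(1 << 7) = 11111101111111
Bit 7 of A is 1, so AND-ing with the mask clears it to 0.
  00110110101001
& 11111101111111
----------------
  00110100101001

Answer: 00110100101001 (3369)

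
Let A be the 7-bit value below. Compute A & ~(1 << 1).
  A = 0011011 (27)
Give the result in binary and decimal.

Mask = ~(1 << 1) = 1111101
Bit 1 of A is 1, so AND-ing with the mask clears it to 0.
  0011011
& 1111101
---------
  0011001

Answer: 0011001 (25)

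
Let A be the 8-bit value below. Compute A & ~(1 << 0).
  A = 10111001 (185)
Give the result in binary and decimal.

Mask = ~(1 << 0) = 11111110
Bit 0 of A is 1, so AND-ing with the mask clears it to 0.
  10111001
& 11111110
----------
  10111000

Answer: 10111000 (184)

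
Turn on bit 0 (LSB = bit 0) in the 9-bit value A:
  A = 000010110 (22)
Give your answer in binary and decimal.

Mask = 1 << 0 = 000000001
Bit 0 of A is 0, so OR-ing with the mask flips it to 1.
  000010110
| 000000001
-----------
  000010111

Answer: 000010111 (23)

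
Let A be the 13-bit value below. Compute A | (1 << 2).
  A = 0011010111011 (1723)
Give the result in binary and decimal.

Mask = 1 << 2 = 0000000000100
Bit 2 of A is 0, so OR-ing with the mask flips it to 1.
  0011010111011
| 0000000000100
---------------
  0011010111111

Answer: 0011010111111 (1727)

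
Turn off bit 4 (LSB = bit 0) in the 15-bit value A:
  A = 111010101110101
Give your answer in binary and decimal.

Mask = ~(1 << 4) = 111111111101111
Bit 4 of A is 1, so AND-ing with the mask clears it to 0.
  111010101110101
& 111111111101111
-----------------
  111010101100101

Answer: 111010101100101 (30053)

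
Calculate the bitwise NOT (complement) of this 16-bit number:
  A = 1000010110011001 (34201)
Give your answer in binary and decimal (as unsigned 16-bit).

Flip each bit (0->1, 1->0):
  1000010110011001
  0111101001100110

Answer: 0111101001100110 (31334)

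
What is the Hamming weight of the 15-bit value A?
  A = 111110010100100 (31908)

111110010100100
1-bits at positions (from bit 0 = LSB): 2, 5, 7, 10, 11, 12, 13, 14
Count = 8

Answer: 8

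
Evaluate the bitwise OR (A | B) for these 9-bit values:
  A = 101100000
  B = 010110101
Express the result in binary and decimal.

Apply | to each column (1 where either bit is 1):
  101100000
| 010110101
-----------
  111110101

Answer: 111110101 (501)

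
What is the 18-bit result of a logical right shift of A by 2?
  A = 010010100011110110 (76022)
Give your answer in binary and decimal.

Logical shift right by 2: drop the bottom 2 bit(s), prepend 2 zero(s) on the left.
  010010100011110110  ->  keep [0100101000111101], discard [10], prepend 00
= 000100101000111101

Answer: 000100101000111101 (19005)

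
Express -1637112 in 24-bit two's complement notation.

1. Binary of +1637112:  000110001111101011111000
2. Invert bits:     111001110000010100000111
3. Add 1:           111001110000010100001000

Answer: 111001110000010100001000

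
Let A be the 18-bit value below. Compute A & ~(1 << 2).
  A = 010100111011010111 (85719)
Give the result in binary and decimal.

Mask = ~(1 << 2) = 111111111111111011
Bit 2 of A is 1, so AND-ing with the mask clears it to 0.
  010100111011010111
& 111111111111111011
--------------------
  010100111011010011

Answer: 010100111011010011 (85715)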